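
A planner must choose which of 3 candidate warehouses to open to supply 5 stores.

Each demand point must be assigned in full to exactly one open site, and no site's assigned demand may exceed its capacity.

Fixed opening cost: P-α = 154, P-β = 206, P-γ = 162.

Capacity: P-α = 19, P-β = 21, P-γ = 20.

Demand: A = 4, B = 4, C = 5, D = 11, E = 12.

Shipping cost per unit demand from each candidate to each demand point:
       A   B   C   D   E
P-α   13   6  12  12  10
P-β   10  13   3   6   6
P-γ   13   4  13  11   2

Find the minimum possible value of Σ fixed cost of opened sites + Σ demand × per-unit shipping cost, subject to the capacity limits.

Open {P-β, P-γ}; cheapest assignment that respects the capacities:
  P-β (cap 21, load 20): A, C, D — cost 4×10 + 5×3 + 11×6 = 121
  P-γ (cap 20, load 16): B, E — cost 4×4 + 12×2 = 40
  Shipping 161, fixed 368 → total 529.
  Any other capacity-feasible assignment to {P-β, P-γ} ships for at least 161.
Compare {P-α, P-γ}: its best feasible assignment gives total 600.
Compare {P-α, P-β}: its best feasible assignment gives total 625.
Every other set of open sites that can feasibly serve all demand totals ≥ 600 even under its best assignment. Minimum: 529.

529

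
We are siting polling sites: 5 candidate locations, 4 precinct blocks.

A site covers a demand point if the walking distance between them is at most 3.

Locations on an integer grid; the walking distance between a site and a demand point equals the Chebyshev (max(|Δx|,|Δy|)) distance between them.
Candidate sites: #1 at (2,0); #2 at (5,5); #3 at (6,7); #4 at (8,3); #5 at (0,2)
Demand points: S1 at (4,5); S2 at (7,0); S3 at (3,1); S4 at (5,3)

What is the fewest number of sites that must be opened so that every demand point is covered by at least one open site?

Coverage sets (demand points within 3 of each site):
  #1: {S3, S4}
  #2: {S1, S4}
  #3: {S1}
  #4: {S2, S4}
  #5: {S3}
No 2 sites suffice: every size-2 union leaves at least one demand point uncovered.
But {#1, #2, #4} covers everything, so the minimum is 3.

3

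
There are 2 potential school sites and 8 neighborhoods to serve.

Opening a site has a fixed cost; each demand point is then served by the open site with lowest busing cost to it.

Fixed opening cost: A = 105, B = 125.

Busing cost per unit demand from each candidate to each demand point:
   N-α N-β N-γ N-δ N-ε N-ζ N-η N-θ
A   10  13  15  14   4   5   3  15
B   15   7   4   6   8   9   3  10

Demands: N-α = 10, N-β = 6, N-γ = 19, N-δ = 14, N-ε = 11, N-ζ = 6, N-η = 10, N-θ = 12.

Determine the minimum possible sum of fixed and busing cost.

Open {A, B}: assign each demand point to its cheapest open site.
  N-α→A 10×10=100, N-β→B 6×7=42, N-γ→B 19×4=76, N-δ→B 14×6=84, N-ε→A 11×4=44, N-ζ→A 6×5=30, N-η→A 10×3=30, N-θ→B 12×10=120
  busing cost 526, fixed 230 → total 756.
Compare {B}: busing cost 644 + fixed 125 = 769.
Compare {A}: busing cost 943 + fixed 105 = 1048.

756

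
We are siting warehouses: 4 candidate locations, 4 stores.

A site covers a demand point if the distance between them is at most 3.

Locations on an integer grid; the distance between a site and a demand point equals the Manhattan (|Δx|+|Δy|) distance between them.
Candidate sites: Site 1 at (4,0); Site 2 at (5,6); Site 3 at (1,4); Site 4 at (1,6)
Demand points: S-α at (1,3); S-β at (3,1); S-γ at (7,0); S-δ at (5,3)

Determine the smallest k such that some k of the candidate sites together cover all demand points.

Coverage sets (demand points within 3 of each site):
  Site 1: {S-β, S-γ}
  Site 2: {S-δ}
  Site 3: {S-α}
  Site 4: {S-α}
No 2 sites suffice: every size-2 union leaves at least one demand point uncovered.
But {Site 1, Site 2, Site 3} covers everything, so the minimum is 3.

3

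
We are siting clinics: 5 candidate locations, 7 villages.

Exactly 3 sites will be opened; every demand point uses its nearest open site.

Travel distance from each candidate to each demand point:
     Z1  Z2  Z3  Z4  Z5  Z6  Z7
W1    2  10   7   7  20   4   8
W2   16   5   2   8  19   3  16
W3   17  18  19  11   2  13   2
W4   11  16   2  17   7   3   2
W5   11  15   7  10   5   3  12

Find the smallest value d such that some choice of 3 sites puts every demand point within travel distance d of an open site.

Open {W1, W2, W3}.
  Farthest demand point is Z4 at travel distance 7 (to W1); all others are ≤ 7.
With {W1, W2, W4} the worst case is 7.
With {W1, W2, W5} the worst case is 8.
No size-3 selection achieves below 7.

7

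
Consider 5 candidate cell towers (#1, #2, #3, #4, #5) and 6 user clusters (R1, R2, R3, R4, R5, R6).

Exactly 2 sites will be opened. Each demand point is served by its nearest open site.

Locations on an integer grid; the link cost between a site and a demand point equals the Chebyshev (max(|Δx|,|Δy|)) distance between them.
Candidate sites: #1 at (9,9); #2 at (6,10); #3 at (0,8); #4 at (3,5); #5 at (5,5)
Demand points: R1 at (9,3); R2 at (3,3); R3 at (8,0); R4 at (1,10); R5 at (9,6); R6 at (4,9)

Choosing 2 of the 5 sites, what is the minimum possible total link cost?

21

Open {#3, #5}.
  R1→#5 4, R2→#5 2, R3→#5 5, R4→#3 2, R5→#5 4, R6→#3 4  ⇒ total 21.
Compare {#2, #5}: total 22.
Compare {#1, #5}: total 23.
No size-2 selection does better; minimum is 21.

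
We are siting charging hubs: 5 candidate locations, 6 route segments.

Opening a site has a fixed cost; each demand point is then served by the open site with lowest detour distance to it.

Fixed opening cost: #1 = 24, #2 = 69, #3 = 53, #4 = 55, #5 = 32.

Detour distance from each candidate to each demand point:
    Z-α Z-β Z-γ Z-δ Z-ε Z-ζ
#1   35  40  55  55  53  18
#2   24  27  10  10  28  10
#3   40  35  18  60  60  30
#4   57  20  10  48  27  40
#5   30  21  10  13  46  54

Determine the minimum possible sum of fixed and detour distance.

178

Open {#2}: assign each demand point to its cheapest open site.
  Z-α→#2 24, Z-β→#2 27, Z-γ→#2 10, Z-δ→#2 10, Z-ε→#2 28, Z-ζ→#2 10
  detour distance 109, fixed 69 → total 178.
Compare {#1, #5}: detour distance 138 + fixed 56 = 194.
Compare {#1, #2}: detour distance 109 + fixed 93 = 202.
Compare {#2, #5}: detour distance 103 + fixed 101 = 204.
All other subsets cost ≥ 194. Minimum total cost: 178.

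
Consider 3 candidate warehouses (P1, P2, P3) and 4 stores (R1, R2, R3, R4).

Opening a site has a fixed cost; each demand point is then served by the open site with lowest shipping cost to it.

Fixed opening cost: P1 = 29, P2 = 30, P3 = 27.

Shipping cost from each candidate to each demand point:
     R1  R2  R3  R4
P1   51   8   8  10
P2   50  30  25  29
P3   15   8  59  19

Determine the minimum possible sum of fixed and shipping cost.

97

Open {P1, P3}: assign each demand point to its cheapest open site.
  R1→P3 15, R2→P1 8, R3→P1 8, R4→P1 10
  shipping cost 41, fixed 56 → total 97.
Compare {P1}: shipping cost 77 + fixed 29 = 106.
Compare {P2, P3}: shipping cost 67 + fixed 57 = 124.
Compare {P1, P2, P3}: shipping cost 41 + fixed 86 = 127.
All other subsets cost ≥ 106. Minimum total cost: 97.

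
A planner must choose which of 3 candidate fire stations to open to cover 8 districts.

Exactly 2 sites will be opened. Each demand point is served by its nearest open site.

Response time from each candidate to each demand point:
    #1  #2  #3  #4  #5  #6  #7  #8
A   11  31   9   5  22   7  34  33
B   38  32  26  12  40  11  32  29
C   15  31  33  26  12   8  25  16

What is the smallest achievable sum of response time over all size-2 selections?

116

Open {A, C}.
  #1→A 11, #2→A 31, #3→A 9, #4→A 5, #5→C 12, #6→A 7, #7→C 25, #8→C 16  ⇒ total 116.
Compare {B, C}: total 145.
Compare {A, B}: total 146.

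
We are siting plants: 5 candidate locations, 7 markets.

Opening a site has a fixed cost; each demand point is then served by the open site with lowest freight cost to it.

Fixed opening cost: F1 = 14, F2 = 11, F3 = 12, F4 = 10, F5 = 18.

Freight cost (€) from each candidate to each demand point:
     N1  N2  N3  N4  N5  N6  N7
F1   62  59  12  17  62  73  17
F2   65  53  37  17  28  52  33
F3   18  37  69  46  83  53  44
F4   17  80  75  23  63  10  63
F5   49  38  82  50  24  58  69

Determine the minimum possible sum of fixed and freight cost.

Open {F1, F4, F5}: assign each demand point to its cheapest open site.
  N1→F4 17, N2→F5 38, N3→F1 12, N4→F1 17, N5→F5 24, N6→F4 10, N7→F1 17
  freight cost 135, fixed 42 → total 177.
Compare {F1, F2, F3, F4}: freight cost 138 + fixed 47 = 185.
Compare {F1, F2, F4, F5}: freight cost 135 + fixed 53 = 188.
Compare {F1, F3, F4, F5}: freight cost 134 + fixed 54 = 188.
All other subsets cost ≥ 185. Minimum total cost: 177.

177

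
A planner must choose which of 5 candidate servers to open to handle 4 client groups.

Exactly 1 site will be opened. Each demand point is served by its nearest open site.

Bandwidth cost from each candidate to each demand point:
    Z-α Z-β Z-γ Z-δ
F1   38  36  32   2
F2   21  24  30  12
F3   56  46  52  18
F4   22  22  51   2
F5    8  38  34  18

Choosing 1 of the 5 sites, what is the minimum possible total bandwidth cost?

87

Open {F2}.
  Z-α→F2 21, Z-β→F2 24, Z-γ→F2 30, Z-δ→F2 12  ⇒ total 87.
Compare {F4}: total 97.
Compare {F5}: total 98.
No size-1 selection does better; minimum is 87.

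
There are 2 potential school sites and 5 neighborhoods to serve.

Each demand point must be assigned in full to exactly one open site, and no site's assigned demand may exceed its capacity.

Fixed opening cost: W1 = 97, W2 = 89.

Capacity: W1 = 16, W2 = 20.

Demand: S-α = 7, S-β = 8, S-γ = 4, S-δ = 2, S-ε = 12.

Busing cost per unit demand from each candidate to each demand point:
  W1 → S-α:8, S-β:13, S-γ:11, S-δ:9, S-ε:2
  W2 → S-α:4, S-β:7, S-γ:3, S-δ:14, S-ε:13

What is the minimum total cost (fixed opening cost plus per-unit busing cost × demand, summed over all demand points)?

324

Open {W1, W2}; cheapest assignment that respects the capacities:
  W1 (cap 16, load 14): S-δ, S-ε — cost 2×9 + 12×2 = 42
  W2 (cap 20, load 19): S-α, S-β, S-γ — cost 7×4 + 8×7 + 4×3 = 96
  Shipping 138, fixed 186 → total 324.
  Any other capacity-feasible assignment to {W1, W2} ships for at least 138.
Total demand is 33 and no other set of sites has combined capacity ≥ 33, so {W1, W2} is the only feasible choice of open sites. Minimum: 324.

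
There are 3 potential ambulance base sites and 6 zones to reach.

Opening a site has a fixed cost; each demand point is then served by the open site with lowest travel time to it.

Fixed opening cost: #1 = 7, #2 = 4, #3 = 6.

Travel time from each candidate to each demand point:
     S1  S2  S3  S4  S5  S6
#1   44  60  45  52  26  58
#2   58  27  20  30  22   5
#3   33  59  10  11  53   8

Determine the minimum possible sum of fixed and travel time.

Open {#2, #3}: assign each demand point to its cheapest open site.
  S1→#3 33, S2→#2 27, S3→#3 10, S4→#3 11, S5→#2 22, S6→#2 5
  travel time 108, fixed 10 → total 118.
Compare {#1, #2, #3}: travel time 108 + fixed 17 = 125.
Compare {#1, #2}: travel time 148 + fixed 11 = 159.
Compare {#1, #3}: travel time 147 + fixed 13 = 160.
All other subsets cost ≥ 125. Minimum total cost: 118.

118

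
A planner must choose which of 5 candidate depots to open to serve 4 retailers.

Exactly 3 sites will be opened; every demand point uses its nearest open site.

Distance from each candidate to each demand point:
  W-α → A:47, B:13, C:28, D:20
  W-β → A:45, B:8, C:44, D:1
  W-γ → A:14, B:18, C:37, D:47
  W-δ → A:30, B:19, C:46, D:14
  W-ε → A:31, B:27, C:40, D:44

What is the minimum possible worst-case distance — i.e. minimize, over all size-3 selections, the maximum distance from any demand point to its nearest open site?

28

Open {W-α, W-β, W-γ}.
  Farthest demand point is C at distance 28 (to W-α); all others are ≤ 28.
With {W-α, W-γ, W-δ} the worst case is 28.
With {W-α, W-γ, W-ε} the worst case is 28.
No size-3 selection achieves below 28.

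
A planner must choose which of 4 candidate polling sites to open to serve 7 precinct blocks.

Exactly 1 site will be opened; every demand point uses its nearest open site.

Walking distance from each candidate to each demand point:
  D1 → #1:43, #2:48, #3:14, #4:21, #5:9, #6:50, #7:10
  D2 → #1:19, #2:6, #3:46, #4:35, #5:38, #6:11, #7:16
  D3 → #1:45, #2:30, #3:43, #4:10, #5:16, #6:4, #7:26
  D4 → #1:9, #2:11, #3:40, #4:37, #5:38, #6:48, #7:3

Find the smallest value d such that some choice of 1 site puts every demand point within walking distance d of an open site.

45

Open {D3}.
  Farthest demand point is #1 at walking distance 45 (to D3); all others are ≤ 45.
With {D2} the worst case is 46.
With {D4} the worst case is 48.
No size-1 selection achieves below 45.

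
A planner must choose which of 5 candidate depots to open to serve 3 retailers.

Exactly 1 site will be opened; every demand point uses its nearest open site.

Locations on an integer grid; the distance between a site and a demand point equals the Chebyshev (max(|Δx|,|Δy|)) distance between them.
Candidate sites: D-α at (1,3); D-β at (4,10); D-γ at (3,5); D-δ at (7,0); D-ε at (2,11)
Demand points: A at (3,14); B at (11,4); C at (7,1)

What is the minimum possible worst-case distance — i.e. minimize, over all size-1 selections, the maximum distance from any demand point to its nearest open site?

Open {D-β}.
  Farthest demand point is C at distance 9 (to D-β); all others are ≤ 9.
With {D-γ} the worst case is 9.
With {D-ε} the worst case is 10.
No size-1 selection achieves below 9.

9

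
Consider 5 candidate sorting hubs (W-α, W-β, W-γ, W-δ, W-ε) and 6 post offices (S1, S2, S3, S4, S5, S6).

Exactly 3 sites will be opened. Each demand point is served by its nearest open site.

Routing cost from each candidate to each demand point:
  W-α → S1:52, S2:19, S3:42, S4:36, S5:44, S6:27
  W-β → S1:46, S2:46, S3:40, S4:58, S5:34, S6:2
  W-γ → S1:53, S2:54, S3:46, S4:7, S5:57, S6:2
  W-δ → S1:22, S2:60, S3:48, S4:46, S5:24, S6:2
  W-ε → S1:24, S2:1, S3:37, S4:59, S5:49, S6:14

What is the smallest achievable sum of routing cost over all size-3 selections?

93

Open {W-γ, W-δ, W-ε}.
  S1→W-δ 22, S2→W-ε 1, S3→W-ε 37, S4→W-γ 7, S5→W-δ 24, S6→W-γ 2  ⇒ total 93.
Compare {W-β, W-γ, W-ε}: total 105.
Compare {W-α, W-γ, W-ε}: total 115.
No size-3 selection does better; minimum is 93.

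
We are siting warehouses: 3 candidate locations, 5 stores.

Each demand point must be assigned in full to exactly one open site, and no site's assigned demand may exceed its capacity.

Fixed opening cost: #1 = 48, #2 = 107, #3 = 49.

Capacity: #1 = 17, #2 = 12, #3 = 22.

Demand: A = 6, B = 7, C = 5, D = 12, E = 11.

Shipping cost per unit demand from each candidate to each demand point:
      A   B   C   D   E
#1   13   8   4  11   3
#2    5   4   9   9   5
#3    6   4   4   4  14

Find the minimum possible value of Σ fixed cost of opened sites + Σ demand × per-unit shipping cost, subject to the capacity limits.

Open {#1, #2, #3}; cheapest assignment that respects the capacities:
  #1 (cap 17, load 16): C, E — cost 5×4 + 11×3 = 53
  #2 (cap 12, load 6): A — cost 6×5 = 30
  #3 (cap 22, load 19): B, D — cost 7×4 + 12×4 = 76
  Shipping 159, fixed 204 → total 363.
  Any other capacity-feasible assignment to {#1, #2, #3} ships for at least 159.
Total demand is 41 and no other set of sites has combined capacity ≥ 41, so {#1, #2, #3} is the only feasible choice of open sites. Minimum: 363.

363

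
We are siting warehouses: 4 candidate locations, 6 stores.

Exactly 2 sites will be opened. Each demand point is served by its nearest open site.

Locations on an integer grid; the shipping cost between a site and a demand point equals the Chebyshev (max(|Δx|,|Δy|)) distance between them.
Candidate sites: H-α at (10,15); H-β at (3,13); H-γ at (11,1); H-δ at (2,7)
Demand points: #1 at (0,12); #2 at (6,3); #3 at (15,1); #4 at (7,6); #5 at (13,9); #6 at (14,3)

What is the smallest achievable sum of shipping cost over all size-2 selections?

Open {H-β, H-γ}.
  #1→H-β 3, #2→H-γ 5, #3→H-γ 4, #4→H-γ 5, #5→H-γ 8, #6→H-γ 3  ⇒ total 28.
Compare {H-γ, H-δ}: total 29.
Compare {H-α, H-γ}: total 33.
No size-2 selection does better; minimum is 28.

28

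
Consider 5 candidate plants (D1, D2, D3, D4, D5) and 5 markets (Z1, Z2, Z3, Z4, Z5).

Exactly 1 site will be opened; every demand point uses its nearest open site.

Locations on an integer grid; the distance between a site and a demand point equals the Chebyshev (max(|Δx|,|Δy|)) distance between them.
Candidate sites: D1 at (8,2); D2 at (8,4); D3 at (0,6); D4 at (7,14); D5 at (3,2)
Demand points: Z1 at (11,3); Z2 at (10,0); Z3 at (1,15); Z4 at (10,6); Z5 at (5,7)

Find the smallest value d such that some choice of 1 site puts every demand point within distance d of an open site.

Open {D2}.
  Farthest demand point is Z3 at distance 11 (to D2); all others are ≤ 11.
With {D3} the worst case is 11.
With {D1} the worst case is 13.
No size-1 selection achieves below 11.

11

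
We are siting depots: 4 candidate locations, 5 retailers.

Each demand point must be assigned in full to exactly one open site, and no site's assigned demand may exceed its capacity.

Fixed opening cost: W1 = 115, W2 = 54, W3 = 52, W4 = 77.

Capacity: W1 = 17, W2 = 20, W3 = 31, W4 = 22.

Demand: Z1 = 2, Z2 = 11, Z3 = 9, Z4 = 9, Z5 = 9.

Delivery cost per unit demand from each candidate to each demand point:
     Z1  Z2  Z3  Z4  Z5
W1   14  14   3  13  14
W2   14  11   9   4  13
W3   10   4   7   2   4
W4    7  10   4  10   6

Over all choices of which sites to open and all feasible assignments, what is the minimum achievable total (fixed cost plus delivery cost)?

Open {W3, W4}; cheapest assignment that respects the capacities:
  W3 (cap 31, load 29): Z2, Z4, Z5 — cost 11×4 + 9×2 + 9×4 = 98
  W4 (cap 22, load 11): Z1, Z3 — cost 2×7 + 9×4 = 50
  Shipping 148, fixed 129 → total 277.
  Any other capacity-feasible assignment to {W3, W4} ships for at least 148.
Compare {W2, W3}: its best feasible assignment gives total 305.
Compare {W1, W3}: its best feasible assignment gives total 312.
Every other set of open sites that can feasibly serve all demand totals ≥ 305 even under its best assignment. Minimum: 277.

277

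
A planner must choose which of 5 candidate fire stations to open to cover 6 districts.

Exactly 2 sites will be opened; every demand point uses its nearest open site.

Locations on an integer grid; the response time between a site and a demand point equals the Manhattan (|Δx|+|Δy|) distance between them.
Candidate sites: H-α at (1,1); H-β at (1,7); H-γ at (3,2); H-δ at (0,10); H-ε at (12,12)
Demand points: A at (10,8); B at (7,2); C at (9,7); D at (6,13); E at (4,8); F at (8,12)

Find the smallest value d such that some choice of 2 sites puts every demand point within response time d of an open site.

8

Open {H-γ, H-ε}.
  Farthest demand point is C at response time 8 (to H-ε); all others are ≤ 8.
With {H-α, H-ε} the worst case is 10.
With {H-β, H-δ} the worst case is 11.
No size-2 selection achieves below 8.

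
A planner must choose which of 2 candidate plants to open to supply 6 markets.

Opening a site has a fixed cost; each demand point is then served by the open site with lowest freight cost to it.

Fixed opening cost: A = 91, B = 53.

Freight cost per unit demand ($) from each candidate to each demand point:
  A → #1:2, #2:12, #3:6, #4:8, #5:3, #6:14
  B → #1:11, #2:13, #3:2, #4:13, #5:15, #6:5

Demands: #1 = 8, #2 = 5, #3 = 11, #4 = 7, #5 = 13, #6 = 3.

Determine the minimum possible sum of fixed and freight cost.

Open {A, B}: assign each demand point to its cheapest open site.
  #1→A 8×2=16, #2→A 5×12=60, #3→B 11×2=22, #4→A 7×8=56, #5→A 13×3=39, #6→B 3×5=15
  freight cost 208, fixed 144 → total 352.
Compare {A}: freight cost 279 + fixed 91 = 370.
Compare {B}: freight cost 476 + fixed 53 = 529.

352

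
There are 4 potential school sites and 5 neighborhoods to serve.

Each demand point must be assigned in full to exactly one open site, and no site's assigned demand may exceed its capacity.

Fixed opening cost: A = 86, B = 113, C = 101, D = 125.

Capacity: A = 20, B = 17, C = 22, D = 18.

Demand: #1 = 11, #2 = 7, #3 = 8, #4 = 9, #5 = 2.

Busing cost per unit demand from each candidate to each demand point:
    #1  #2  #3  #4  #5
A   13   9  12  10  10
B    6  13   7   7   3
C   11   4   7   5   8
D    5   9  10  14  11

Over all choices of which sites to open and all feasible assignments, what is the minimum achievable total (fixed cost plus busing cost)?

Open {C, D}; cheapest assignment that respects the capacities:
  C (cap 22, load 19): #3, #4, #5 — cost 8×7 + 9×5 + 2×8 = 117
  D (cap 18, load 18): #1, #2 — cost 11×5 + 7×9 = 118
  Shipping 235, fixed 226 → total 461.
  Any other capacity-feasible assignment to {C, D} ships for at least 235.
Compare {B, C}: its best feasible assignment gives total 498.
Compare {A, C}: its best feasible assignment gives total 510.
Every other set of open sites that can feasibly serve all demand totals ≥ 498 even under its best assignment. Minimum: 461.

461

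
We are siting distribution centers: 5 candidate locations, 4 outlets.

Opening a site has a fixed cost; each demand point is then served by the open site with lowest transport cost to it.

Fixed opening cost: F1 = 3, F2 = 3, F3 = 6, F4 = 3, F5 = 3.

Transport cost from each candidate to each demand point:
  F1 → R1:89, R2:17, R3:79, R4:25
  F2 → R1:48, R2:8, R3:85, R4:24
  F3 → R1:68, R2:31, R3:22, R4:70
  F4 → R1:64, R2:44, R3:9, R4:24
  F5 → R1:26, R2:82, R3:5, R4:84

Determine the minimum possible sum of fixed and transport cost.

69

Open {F2, F5}: assign each demand point to its cheapest open site.
  R1→F5 26, R2→F2 8, R3→F5 5, R4→F2 24
  transport cost 63, fixed 6 → total 69.
Compare {F1, F2, F5}: transport cost 63 + fixed 9 = 72.
Compare {F2, F4, F5}: transport cost 63 + fixed 9 = 72.
Compare {F2, F3, F5}: transport cost 63 + fixed 12 = 75.
All other subsets cost ≥ 72. Minimum total cost: 69.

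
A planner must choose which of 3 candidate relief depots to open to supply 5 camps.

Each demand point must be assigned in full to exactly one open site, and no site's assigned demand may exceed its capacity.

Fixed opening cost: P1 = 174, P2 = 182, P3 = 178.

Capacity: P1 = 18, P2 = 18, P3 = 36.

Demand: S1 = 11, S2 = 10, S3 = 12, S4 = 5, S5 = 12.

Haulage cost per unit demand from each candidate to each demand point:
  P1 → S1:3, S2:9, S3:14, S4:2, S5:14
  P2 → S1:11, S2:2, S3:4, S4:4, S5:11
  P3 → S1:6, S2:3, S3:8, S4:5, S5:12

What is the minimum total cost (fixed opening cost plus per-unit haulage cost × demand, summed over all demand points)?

665

Open {P1, P3}; cheapest assignment that respects the capacities:
  P1 (cap 18, load 16): S1, S4 — cost 11×3 + 5×2 = 43
  P3 (cap 36, load 34): S2, S3, S5 — cost 10×3 + 12×8 + 12×12 = 270
  Shipping 313, fixed 352 → total 665.
  Any other capacity-feasible assignment to {P1, P3} ships for at least 313.
Compare {P2, P3}: its best feasible assignment gives total 668.
Compare {P1, P2, P3}: its best feasible assignment gives total 799.
Every other set of open sites that can feasibly serve all demand totals ≥ 668 even under its best assignment. Minimum: 665.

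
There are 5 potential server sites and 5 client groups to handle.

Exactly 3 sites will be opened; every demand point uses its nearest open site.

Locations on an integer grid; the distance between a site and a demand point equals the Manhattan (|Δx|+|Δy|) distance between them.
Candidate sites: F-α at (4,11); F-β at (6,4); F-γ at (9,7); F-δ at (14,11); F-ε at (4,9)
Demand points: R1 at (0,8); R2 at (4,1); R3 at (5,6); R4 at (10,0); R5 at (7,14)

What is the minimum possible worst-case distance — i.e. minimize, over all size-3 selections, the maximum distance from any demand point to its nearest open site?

Open {F-α, F-β, F-γ}.
  Farthest demand point is R4 at distance 8 (to F-β); all others are ≤ 8.
With {F-α, F-β, F-δ} the worst case is 8.
With {F-α, F-β, F-ε} the worst case is 8.
No size-3 selection achieves below 8.

8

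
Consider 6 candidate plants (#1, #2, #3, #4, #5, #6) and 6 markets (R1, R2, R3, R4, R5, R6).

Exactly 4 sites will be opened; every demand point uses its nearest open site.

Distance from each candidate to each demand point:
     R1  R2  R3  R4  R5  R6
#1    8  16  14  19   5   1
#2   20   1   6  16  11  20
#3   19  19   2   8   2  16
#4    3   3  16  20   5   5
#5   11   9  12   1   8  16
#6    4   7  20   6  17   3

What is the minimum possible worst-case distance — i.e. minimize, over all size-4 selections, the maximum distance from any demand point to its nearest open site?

Open {#1, #3, #4, #5}.
  Farthest demand point is R1 at distance 3 (to #4); all others are ≤ 3.
With {#3, #4, #5, #6} the worst case is 3.
With {#2, #3, #5, #6} the worst case is 4.
No size-4 selection achieves below 3.

3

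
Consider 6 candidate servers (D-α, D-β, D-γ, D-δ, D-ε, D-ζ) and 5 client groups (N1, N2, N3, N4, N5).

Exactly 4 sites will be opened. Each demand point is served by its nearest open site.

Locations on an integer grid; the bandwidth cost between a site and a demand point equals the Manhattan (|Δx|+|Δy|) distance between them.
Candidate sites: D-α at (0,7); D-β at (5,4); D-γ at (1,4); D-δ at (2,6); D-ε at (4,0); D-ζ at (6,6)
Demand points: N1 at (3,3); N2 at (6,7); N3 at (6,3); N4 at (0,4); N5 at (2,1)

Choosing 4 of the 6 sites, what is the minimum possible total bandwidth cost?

Open {D-β, D-γ, D-ε, D-ζ}.
  N1→D-β 3, N2→D-ζ 1, N3→D-β 2, N4→D-γ 1, N5→D-ε 3  ⇒ total 10.
Compare {D-α, D-β, D-γ, D-ζ}: total 11.
Compare {D-α, D-γ, D-ε, D-ζ}: total 11.
No size-4 selection does better; minimum is 10.

10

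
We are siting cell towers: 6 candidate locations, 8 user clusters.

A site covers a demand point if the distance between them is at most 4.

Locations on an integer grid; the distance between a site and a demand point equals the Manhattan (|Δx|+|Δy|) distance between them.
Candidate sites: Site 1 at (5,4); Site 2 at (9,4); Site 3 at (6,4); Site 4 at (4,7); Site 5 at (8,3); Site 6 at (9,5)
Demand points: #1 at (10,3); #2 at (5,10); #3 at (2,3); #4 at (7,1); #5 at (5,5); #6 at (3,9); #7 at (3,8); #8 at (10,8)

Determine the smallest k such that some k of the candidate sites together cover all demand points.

4

Coverage sets (demand points within 4 of each site):
  Site 1: {#3, #5}
  Site 2: {#1}
  Site 3: {#4, #5}
  Site 4: {#2, #5, #6, #7}
  Site 5: {#1, #4}
  Site 6: {#1, #5, #8}
No 3 sites suffice: every size-3 union leaves at least one demand point uncovered.
But {Site 1, Site 3, Site 4, Site 6} covers everything, so the minimum is 4.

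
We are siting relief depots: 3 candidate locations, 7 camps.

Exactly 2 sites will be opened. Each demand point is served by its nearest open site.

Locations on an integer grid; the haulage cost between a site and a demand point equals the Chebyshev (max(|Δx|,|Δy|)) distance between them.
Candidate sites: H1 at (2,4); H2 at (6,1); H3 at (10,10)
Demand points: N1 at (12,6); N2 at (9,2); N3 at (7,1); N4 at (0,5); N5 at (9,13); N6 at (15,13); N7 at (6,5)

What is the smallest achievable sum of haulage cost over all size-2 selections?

26

Open {H2, H3}.
  N1→H3 4, N2→H2 3, N3→H2 1, N4→H2 6, N5→H3 3, N6→H3 5, N7→H2 4  ⇒ total 26.
Compare {H1, H3}: total 30.
Compare {H1, H2}: total 37.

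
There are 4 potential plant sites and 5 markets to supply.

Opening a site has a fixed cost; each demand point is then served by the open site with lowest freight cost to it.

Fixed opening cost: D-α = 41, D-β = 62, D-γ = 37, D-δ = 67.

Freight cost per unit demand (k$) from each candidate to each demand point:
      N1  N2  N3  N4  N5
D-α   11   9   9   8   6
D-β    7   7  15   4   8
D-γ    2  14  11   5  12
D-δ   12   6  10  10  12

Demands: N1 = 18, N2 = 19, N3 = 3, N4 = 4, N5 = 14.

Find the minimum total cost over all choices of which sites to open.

Open {D-α, D-γ}: assign each demand point to its cheapest open site.
  N1→D-γ 18×2=36, N2→D-α 19×9=171, N3→D-α 3×9=27, N4→D-γ 4×5=20, N5→D-α 14×6=84
  freight cost 338, fixed 78 → total 416.
Compare {D-α, D-γ, D-δ}: freight cost 281 + fixed 145 = 426.
Compare {D-β, D-γ}: freight cost 330 + fixed 99 = 429.
Compare {D-α, D-β, D-γ}: freight cost 296 + fixed 140 = 436.
All other subsets cost ≥ 426. Minimum total cost: 416.

416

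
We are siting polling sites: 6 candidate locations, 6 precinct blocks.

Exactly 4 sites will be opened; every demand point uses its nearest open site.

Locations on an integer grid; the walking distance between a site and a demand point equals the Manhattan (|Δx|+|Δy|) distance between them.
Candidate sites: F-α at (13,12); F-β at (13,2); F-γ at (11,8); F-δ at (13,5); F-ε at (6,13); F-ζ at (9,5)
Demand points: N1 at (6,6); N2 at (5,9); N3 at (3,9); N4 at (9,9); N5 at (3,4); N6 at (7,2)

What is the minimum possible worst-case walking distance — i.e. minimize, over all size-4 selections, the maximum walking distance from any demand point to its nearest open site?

Open {F-α, F-β, F-ε, F-ζ}.
  Farthest demand point is N3 at walking distance 7 (to F-ε); all others are ≤ 7.
With {F-α, F-γ, F-ε, F-ζ} the worst case is 7.
With {F-α, F-δ, F-ε, F-ζ} the worst case is 7.
No size-4 selection achieves below 7.

7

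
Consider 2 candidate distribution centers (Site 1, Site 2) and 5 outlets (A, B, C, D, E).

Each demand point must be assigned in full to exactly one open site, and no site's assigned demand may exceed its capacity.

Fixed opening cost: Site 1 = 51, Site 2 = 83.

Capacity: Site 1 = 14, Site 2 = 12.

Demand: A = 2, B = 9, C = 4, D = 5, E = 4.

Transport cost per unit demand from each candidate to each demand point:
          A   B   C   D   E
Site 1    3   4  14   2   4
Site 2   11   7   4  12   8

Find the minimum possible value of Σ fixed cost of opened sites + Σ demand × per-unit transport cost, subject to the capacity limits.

250

Open {Site 1, Site 2}; cheapest assignment that respects the capacities:
  Site 1 (cap 14, load 14): B, D — cost 9×4 + 5×2 = 46
  Site 2 (cap 12, load 10): A, C, E — cost 2×11 + 4×4 + 4×8 = 70
  Shipping 116, fixed 134 → total 250.
  Any other capacity-feasible assignment to {Site 1, Site 2} ships for at least 116.
Total demand is 24 and no other set of sites has combined capacity ≥ 24, so {Site 1, Site 2} is the only feasible choice of open sites. Minimum: 250.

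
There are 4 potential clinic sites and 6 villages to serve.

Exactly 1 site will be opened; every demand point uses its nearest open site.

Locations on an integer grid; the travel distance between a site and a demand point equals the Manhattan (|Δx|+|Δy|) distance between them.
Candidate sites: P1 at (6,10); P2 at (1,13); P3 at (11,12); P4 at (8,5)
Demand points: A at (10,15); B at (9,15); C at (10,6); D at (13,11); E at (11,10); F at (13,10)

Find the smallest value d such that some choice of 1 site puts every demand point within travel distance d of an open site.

7

Open {P3}.
  Farthest demand point is C at travel distance 7 (to P3); all others are ≤ 7.
With {P1} the worst case is 9.
With {P4} the worst case is 12.
No size-1 selection achieves below 7.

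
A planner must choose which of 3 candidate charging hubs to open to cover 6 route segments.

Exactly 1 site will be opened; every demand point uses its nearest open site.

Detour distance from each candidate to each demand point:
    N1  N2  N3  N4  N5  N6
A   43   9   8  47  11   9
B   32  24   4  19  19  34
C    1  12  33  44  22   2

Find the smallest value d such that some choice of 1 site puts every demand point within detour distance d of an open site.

Open {B}.
  Farthest demand point is N6 at detour distance 34 (to B); all others are ≤ 34.
With {C} the worst case is 44.
With {A} the worst case is 47.
No size-1 selection achieves below 34.

34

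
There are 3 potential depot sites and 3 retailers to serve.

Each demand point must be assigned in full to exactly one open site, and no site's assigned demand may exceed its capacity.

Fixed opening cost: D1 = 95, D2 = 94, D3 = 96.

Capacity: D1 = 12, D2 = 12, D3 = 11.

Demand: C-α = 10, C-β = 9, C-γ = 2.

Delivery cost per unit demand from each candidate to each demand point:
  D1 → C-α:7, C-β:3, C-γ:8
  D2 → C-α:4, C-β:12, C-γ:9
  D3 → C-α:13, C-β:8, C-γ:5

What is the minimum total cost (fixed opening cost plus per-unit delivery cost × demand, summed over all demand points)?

Open {D1, D2}; cheapest assignment that respects the capacities:
  D1 (cap 12, load 11): C-β, C-γ — cost 9×3 + 2×8 = 43
  D2 (cap 12, load 10): C-α — cost 10×4 = 40
  Shipping 83, fixed 189 → total 272.
  Any other capacity-feasible assignment to {D1, D2} ships for at least 83.
Compare {D2, D3}: its best feasible assignment gives total 312.
Compare {D1, D3}: its best feasible assignment gives total 343.
Every other set of open sites that can feasibly serve all demand totals ≥ 312 even under its best assignment. Minimum: 272.

272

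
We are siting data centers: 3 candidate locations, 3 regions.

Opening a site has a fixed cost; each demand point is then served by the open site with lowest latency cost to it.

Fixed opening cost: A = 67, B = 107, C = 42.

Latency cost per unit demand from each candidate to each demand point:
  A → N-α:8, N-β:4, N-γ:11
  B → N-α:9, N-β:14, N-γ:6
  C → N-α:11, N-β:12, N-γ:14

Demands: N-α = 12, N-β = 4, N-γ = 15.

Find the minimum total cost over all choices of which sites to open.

344

Open {A}: assign each demand point to its cheapest open site.
  N-α→A 12×8=96, N-β→A 4×4=16, N-γ→A 15×11=165
  latency cost 277, fixed 67 → total 344.
Compare {B}: latency cost 254 + fixed 107 = 361.
Compare {A, B}: latency cost 202 + fixed 174 = 376.
Compare {A, C}: latency cost 277 + fixed 109 = 386.
All other subsets cost ≥ 361. Minimum total cost: 344.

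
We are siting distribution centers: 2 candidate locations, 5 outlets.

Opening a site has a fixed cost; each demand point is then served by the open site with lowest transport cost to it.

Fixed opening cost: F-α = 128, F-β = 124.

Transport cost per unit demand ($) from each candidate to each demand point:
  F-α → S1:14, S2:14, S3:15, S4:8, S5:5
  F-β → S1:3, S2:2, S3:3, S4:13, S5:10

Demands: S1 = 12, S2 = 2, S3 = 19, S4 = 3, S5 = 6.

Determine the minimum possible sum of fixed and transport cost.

320

Open {F-β}: assign each demand point to its cheapest open site.
  S1→F-β 12×3=36, S2→F-β 2×2=4, S3→F-β 19×3=57, S4→F-β 3×13=39, S5→F-β 6×10=60
  transport cost 196, fixed 124 → total 320.
Compare {F-α, F-β}: transport cost 151 + fixed 252 = 403.
Compare {F-α}: transport cost 535 + fixed 128 = 663.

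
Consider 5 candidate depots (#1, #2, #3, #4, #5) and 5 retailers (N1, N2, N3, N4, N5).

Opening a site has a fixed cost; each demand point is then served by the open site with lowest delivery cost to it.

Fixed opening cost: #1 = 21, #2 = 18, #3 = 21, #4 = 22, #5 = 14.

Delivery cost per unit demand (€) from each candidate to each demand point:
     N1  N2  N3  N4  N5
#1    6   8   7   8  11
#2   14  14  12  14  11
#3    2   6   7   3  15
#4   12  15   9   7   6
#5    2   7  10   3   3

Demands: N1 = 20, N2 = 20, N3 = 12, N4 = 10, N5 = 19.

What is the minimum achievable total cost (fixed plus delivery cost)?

Open {#3, #5}: assign each demand point to its cheapest open site.
  N1→#3 20×2=40, N2→#3 20×6=120, N3→#3 12×7=84, N4→#3 10×3=30, N5→#5 19×3=57
  delivery cost 331, fixed 35 → total 366.
Compare {#2, #3, #5}: delivery cost 331 + fixed 53 = 384.
Compare {#1, #5}: delivery cost 351 + fixed 35 = 386.
Compare {#1, #3, #5}: delivery cost 331 + fixed 56 = 387.
All other subsets cost ≥ 384. Minimum total cost: 366.

366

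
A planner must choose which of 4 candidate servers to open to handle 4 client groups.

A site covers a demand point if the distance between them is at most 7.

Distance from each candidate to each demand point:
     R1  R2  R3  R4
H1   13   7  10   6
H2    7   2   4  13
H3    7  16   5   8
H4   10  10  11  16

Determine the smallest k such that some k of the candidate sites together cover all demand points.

2

Coverage sets (demand points within 7 of each site):
  H1: {R2, R4}
  H2: {R1, R2, R3}
  H3: {R1, R3}
  H4: {}
No single site covers all 4 demand points.
But {H1, H2} covers everything, so the minimum is 2.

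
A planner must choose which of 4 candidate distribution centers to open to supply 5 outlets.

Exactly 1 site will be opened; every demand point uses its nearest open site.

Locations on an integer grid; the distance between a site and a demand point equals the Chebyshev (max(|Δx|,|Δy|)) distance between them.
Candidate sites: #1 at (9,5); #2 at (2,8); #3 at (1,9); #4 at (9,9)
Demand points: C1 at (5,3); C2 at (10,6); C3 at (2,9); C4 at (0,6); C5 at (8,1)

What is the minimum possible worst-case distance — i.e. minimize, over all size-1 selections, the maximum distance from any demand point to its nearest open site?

8

Open {#2}.
  Farthest demand point is C2 at distance 8 (to #2); all others are ≤ 8.
With {#1} the worst case is 9.
With {#3} the worst case is 9.
No size-1 selection achieves below 8.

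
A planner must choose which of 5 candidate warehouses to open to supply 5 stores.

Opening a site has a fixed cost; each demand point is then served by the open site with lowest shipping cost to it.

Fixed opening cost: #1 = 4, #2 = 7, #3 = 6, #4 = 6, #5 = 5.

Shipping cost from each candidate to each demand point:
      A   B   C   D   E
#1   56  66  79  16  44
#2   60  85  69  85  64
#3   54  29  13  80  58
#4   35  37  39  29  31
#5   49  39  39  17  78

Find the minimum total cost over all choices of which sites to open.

Open {#1, #3, #4}: assign each demand point to its cheapest open site.
  A→#4 35, B→#3 29, C→#3 13, D→#1 16, E→#4 31
  shipping cost 124, fixed 16 → total 140.
Compare {#3, #4, #5}: shipping cost 125 + fixed 17 = 142.
Compare {#1, #3, #4, #5}: shipping cost 124 + fixed 21 = 145.
Compare {#1, #2, #3, #4}: shipping cost 124 + fixed 23 = 147.
All other subsets cost ≥ 142. Minimum total cost: 140.

140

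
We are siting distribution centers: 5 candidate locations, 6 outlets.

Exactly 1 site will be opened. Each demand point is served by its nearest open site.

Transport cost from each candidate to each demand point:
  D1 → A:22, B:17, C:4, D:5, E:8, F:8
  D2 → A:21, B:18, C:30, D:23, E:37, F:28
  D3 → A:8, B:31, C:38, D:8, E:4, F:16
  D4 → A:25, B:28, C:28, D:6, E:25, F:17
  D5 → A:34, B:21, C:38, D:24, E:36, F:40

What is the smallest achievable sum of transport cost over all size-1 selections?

64

Open {D1}.
  A→D1 22, B→D1 17, C→D1 4, D→D1 5, E→D1 8, F→D1 8  ⇒ total 64.
Compare {D3}: total 105.
Compare {D4}: total 129.
No size-1 selection does better; minimum is 64.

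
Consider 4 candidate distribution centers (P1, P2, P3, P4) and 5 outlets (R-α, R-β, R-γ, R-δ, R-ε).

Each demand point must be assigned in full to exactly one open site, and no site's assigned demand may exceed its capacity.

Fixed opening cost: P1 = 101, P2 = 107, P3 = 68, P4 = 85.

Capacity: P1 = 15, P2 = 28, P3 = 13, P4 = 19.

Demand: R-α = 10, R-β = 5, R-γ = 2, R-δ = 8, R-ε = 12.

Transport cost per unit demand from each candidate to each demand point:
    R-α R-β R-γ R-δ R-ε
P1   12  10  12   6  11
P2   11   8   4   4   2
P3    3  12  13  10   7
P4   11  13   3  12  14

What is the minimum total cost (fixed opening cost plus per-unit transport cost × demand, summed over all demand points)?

Open {P2, P3}; cheapest assignment that respects the capacities:
  P2 (cap 28, load 27): R-β, R-γ, R-δ, R-ε — cost 5×8 + 2×4 + 8×4 + 12×2 = 104
  P3 (cap 13, load 10): R-α — cost 10×3 = 30
  Shipping 134, fixed 175 → total 309.
  Any other capacity-feasible assignment to {P2, P3} ships for at least 134.
Compare {P2, P3, P4}: its best feasible assignment gives total 392.
Compare {P2, P4}: its best feasible assignment gives total 404.
Every other set of open sites that can feasibly serve all demand totals ≥ 392 even under its best assignment. Minimum: 309.

309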